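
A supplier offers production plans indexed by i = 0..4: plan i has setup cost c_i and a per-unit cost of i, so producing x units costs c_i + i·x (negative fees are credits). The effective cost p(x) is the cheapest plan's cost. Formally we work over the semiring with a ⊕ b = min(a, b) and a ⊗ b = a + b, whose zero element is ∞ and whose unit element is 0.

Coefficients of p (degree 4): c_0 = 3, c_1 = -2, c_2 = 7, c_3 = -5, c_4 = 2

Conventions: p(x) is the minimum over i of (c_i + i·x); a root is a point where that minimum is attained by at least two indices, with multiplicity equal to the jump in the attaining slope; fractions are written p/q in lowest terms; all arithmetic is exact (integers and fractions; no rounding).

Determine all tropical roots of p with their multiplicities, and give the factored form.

hull edge (i=0, c=3) to (i=1, c=-2): slope -5, span 1
hull edge (i=1, c=-2) to (i=3, c=-5): slope -3/2, span 2
hull edge (i=3, c=-5) to (i=4, c=2): slope 7, span 1
Factored form: p(x) = 2 ⊗ (x ⊕ (-7)) ⊗ (x ⊕ 3/2) ⊗ (x ⊕ 3/2) ⊗ (x ⊕ 5)
Answer: roots = -7 (mult 1), 3/2 (mult 2), 5 (mult 1)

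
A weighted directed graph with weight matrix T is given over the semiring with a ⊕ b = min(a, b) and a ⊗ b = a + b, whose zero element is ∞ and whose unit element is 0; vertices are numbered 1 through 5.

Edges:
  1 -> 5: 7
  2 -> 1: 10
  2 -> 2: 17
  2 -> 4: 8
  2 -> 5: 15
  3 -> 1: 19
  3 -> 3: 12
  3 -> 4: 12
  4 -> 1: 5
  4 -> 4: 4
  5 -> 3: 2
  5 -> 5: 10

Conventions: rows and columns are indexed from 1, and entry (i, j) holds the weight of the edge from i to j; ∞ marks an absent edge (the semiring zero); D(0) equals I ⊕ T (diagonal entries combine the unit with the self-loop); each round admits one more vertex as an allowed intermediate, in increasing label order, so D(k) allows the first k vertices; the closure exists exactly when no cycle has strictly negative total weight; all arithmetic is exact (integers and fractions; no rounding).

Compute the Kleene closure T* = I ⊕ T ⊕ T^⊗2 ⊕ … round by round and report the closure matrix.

D(0):
  [0, ∞, ∞, ∞, 7]
  [10, 0, ∞, 8, 15]
  [19, ∞, 0, 12, ∞]
  [5, ∞, ∞, 0, ∞]
  [∞, ∞, 2, ∞, 0]
D(1):
  [0, ∞, ∞, ∞, 7]
  [10, 0, ∞, 8, 15]
  [19, ∞, 0, 12, 26]
  [5, ∞, ∞, 0, 12]
  [∞, ∞, 2, ∞, 0]
D(2):
  [0, ∞, ∞, ∞, 7]
  [10, 0, ∞, 8, 15]
  [19, ∞, 0, 12, 26]
  [5, ∞, ∞, 0, 12]
  [∞, ∞, 2, ∞, 0]
D(3):
  [0, ∞, ∞, ∞, 7]
  [10, 0, ∞, 8, 15]
  [19, ∞, 0, 12, 26]
  [5, ∞, ∞, 0, 12]
  [21, ∞, 2, 14, 0]
D(4):
  [0, ∞, ∞, ∞, 7]
  [10, 0, ∞, 8, 15]
  [17, ∞, 0, 12, 24]
  [5, ∞, ∞, 0, 12]
  [19, ∞, 2, 14, 0]
D(5):
  [0, ∞, 9, 21, 7]
  [10, 0, 17, 8, 15]
  [17, ∞, 0, 12, 24]
  [5, ∞, 14, 0, 12]
  [19, ∞, 2, 14, 0]
Answer: T* = [[0, ∞, 9, 21, 7], [10, 0, 17, 8, 15], [17, ∞, 0, 12, 24], [5, ∞, 14, 0, 12], [19, ∞, 2, 14, 0]]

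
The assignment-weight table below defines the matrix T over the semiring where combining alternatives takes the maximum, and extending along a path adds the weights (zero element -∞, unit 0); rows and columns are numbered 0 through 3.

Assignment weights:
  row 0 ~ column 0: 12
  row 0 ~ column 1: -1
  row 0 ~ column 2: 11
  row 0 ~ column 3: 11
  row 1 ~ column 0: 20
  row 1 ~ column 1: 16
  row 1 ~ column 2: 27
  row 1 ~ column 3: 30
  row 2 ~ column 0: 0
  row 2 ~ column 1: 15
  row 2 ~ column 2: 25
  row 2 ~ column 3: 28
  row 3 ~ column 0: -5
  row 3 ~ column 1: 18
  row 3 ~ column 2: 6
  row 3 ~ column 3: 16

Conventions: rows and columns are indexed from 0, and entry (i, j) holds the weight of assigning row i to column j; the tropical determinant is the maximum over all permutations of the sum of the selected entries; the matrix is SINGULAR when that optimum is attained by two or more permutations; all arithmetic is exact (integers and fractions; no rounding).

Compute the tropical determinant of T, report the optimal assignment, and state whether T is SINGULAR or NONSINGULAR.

σ = (0, 1, 2, 3): 12 + 16 + 25 + 16 = 69
σ = (0, 1, 3, 2): 12 + 16 + 28 + 6 = 62
σ = (0, 2, 1, 3): 12 + 27 + 15 + 16 = 70
σ = (0, 2, 3, 1): 12 + 27 + 28 + 18 = 85
σ = (0, 3, 1, 2): 12 + 30 + 15 + 6 = 63
σ = (0, 3, 2, 1): 12 + 30 + 25 + 18 = 85
σ = (1, 0, 2, 3): (-1) + 20 + 25 + 16 = 60
σ = (1, 0, 3, 2): (-1) + 20 + 28 + 6 = 53
σ = (1, 2, 0, 3): (-1) + 27 + 0 + 16 = 42
σ = (1, 2, 3, 0): (-1) + 27 + 28 + (-5) = 49
σ = (1, 3, 0, 2): (-1) + 30 + 0 + 6 = 35
σ = (1, 3, 2, 0): (-1) + 30 + 25 + (-5) = 49
σ = (2, 0, 1, 3): 11 + 20 + 15 + 16 = 62
σ = (2, 0, 3, 1): 11 + 20 + 28 + 18 = 77
σ = (2, 1, 0, 3): 11 + 16 + 0 + 16 = 43
σ = (2, 1, 3, 0): 11 + 16 + 28 + (-5) = 50
σ = (2, 3, 0, 1): 11 + 30 + 0 + 18 = 59
σ = (2, 3, 1, 0): 11 + 30 + 15 + (-5) = 51
σ = (3, 0, 1, 2): 11 + 20 + 15 + 6 = 52
σ = (3, 0, 2, 1): 11 + 20 + 25 + 18 = 74
σ = (3, 1, 0, 2): 11 + 16 + 0 + 6 = 33
σ = (3, 1, 2, 0): 11 + 16 + 25 + (-5) = 47
σ = (3, 2, 0, 1): 11 + 27 + 0 + 18 = 56
σ = (3, 2, 1, 0): 11 + 27 + 15 + (-5) = 48
Optimal value attained by: σ = (0, 2, 3, 1).
Answer: det⊕(T) = 85; verdict: SINGULAR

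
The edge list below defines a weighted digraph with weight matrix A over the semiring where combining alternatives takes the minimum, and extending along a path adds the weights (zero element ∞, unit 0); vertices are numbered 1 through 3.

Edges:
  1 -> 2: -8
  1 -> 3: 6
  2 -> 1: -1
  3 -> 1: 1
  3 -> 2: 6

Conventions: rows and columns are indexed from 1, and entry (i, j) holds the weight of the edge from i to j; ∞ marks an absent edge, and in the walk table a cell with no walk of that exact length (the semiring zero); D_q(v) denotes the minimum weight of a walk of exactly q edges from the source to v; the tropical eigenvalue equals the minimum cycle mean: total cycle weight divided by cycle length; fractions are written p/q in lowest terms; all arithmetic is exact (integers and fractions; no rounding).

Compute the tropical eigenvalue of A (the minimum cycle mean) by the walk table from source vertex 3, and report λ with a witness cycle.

q=0: [∞, ∞, 0]
q=1: [1, 6, ∞]
q=2: [5, -7, 7]
q=3: [-8, -3, 11]
Optimal cycle mean attained by: cycle 1->2->1, total (-8) + (-1), length 2.
Answer: λ = -9/2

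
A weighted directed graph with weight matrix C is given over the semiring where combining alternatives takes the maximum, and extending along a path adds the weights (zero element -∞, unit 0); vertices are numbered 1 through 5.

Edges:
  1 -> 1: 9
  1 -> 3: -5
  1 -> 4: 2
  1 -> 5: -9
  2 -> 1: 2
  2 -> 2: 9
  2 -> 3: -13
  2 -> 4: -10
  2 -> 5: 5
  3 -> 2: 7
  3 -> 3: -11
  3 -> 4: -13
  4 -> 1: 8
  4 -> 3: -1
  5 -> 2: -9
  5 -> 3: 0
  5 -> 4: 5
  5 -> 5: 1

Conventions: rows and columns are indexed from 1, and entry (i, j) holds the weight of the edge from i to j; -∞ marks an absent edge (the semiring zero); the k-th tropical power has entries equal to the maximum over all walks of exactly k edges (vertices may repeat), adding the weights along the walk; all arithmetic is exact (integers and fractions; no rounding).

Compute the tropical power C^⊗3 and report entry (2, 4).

C^⊗2:
  [18, 2, 4, 11, 0]
  [11, 18, 5, 10, 14]
  [9, 16, -6, -3, 12]
  [17, 6, 3, 10, -1]
  [13, 7, 4, 6, 2]
C^⊗3:
  [27, 11, 13, 20, 9]
  [20, 27, 14, 19, 23]
  [18, 25, 12, 17, 21]
  [26, 15, 12, 19, 11]
  [22, 16, 8, 15, 12]
Key observation: the optimum is the walk 2->2->5->4, with weight 9 + 5 + 5 = 19.
Optimal value attained by: walk 2->2->5->4.
Answer: (C^⊗3)[2][4] = 19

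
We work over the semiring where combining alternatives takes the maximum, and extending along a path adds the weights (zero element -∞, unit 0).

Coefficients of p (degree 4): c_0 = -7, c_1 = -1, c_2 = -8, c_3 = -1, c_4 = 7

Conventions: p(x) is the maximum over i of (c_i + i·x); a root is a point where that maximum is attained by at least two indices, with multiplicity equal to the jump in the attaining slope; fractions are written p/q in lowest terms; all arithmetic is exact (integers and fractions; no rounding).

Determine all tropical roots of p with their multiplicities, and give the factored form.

hull edge (i=0, c=-7) to (i=1, c=-1): slope 6, span 1
hull edge (i=1, c=-1) to (i=4, c=7): slope 8/3, span 3
Factored form: p(x) = 7 ⊗ (x ⊕ (-6)) ⊗ (x ⊕ (-8/3)) ⊗ (x ⊕ (-8/3)) ⊗ (x ⊕ (-8/3))
Answer: roots = -6 (mult 1), -8/3 (mult 3)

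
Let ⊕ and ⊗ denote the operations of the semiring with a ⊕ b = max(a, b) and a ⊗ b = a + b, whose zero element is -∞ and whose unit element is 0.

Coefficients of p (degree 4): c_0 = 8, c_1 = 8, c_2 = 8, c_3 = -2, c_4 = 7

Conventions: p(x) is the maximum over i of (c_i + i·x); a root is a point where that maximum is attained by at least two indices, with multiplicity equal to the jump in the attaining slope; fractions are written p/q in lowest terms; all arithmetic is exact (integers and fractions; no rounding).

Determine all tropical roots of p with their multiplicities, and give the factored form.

hull edge (i=0, c=8) to (i=2, c=8): slope 0, span 2
hull edge (i=2, c=8) to (i=4, c=7): slope -1/2, span 2
Factored form: p(x) = 7 ⊗ (x ⊕ 0) ⊗ (x ⊕ 0) ⊗ (x ⊕ 1/2) ⊗ (x ⊕ 1/2)
Answer: roots = 0 (mult 2), 1/2 (mult 2)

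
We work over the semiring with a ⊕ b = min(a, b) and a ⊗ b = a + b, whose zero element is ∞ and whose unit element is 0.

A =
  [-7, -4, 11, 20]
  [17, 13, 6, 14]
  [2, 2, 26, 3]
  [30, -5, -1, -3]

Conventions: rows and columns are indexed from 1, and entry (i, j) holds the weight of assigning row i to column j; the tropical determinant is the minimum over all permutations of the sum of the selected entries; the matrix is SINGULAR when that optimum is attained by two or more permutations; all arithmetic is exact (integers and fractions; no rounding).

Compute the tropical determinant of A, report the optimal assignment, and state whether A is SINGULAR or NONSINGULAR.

σ = (1, 2, 3, 4): (-7) + 13 + 26 + (-3) = 29
σ = (1, 2, 4, 3): (-7) + 13 + 3 + (-1) = 8
σ = (1, 3, 2, 4): (-7) + 6 + 2 + (-3) = -2
σ = (1, 3, 4, 2): (-7) + 6 + 3 + (-5) = -3
σ = (1, 4, 2, 3): (-7) + 14 + 2 + (-1) = 8
σ = (1, 4, 3, 2): (-7) + 14 + 26 + (-5) = 28
σ = (2, 1, 3, 4): (-4) + 17 + 26 + (-3) = 36
σ = (2, 1, 4, 3): (-4) + 17 + 3 + (-1) = 15
σ = (2, 3, 1, 4): (-4) + 6 + 2 + (-3) = 1
σ = (2, 3, 4, 1): (-4) + 6 + 3 + 30 = 35
σ = (2, 4, 1, 3): (-4) + 14 + 2 + (-1) = 11
σ = (2, 4, 3, 1): (-4) + 14 + 26 + 30 = 66
σ = (3, 1, 2, 4): 11 + 17 + 2 + (-3) = 27
σ = (3, 1, 4, 2): 11 + 17 + 3 + (-5) = 26
σ = (3, 2, 1, 4): 11 + 13 + 2 + (-3) = 23
σ = (3, 2, 4, 1): 11 + 13 + 3 + 30 = 57
σ = (3, 4, 1, 2): 11 + 14 + 2 + (-5) = 22
σ = (3, 4, 2, 1): 11 + 14 + 2 + 30 = 57
σ = (4, 1, 2, 3): 20 + 17 + 2 + (-1) = 38
σ = (4, 1, 3, 2): 20 + 17 + 26 + (-5) = 58
σ = (4, 2, 1, 3): 20 + 13 + 2 + (-1) = 34
σ = (4, 2, 3, 1): 20 + 13 + 26 + 30 = 89
σ = (4, 3, 1, 2): 20 + 6 + 2 + (-5) = 23
σ = (4, 3, 2, 1): 20 + 6 + 2 + 30 = 58
Optimal value attained by: σ = (1, 3, 4, 2).
Answer: det⊕(A) = -3; verdict: NONSINGULAR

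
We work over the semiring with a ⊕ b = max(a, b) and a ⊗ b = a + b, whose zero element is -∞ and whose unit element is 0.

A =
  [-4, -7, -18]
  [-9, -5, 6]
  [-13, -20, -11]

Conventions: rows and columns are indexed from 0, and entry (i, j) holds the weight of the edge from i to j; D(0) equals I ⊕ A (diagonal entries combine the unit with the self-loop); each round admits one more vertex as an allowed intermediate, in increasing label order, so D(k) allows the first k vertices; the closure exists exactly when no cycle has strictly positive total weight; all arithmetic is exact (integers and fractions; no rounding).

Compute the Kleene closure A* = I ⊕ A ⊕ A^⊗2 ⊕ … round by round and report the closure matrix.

D(0):
  [0, -7, -18]
  [-9, 0, 6]
  [-13, -20, 0]
D(1):
  [0, -7, -18]
  [-9, 0, 6]
  [-13, -20, 0]
D(2):
  [0, -7, -1]
  [-9, 0, 6]
  [-13, -20, 0]
D(3):
  [0, -7, -1]
  [-7, 0, 6]
  [-13, -20, 0]
Answer: A* = [[0, -7, -1], [-7, 0, 6], [-13, -20, 0]]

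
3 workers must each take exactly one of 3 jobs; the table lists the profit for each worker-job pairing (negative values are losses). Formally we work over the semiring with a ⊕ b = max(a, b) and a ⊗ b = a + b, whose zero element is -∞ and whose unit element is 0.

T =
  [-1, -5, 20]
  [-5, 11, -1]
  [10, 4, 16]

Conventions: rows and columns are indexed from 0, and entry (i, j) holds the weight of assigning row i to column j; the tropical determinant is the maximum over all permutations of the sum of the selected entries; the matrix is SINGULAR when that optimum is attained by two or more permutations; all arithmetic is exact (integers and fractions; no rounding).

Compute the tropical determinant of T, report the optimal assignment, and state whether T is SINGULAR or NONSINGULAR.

σ = (0, 1, 2): (-1) + 11 + 16 = 26
σ = (0, 2, 1): (-1) + (-1) + 4 = 2
σ = (1, 0, 2): (-5) + (-5) + 16 = 6
σ = (1, 2, 0): (-5) + (-1) + 10 = 4
σ = (2, 0, 1): 20 + (-5) + 4 = 19
σ = (2, 1, 0): 20 + 11 + 10 = 41
Optimal value attained by: σ = (2, 1, 0).
Answer: det⊕(T) = 41; verdict: NONSINGULAR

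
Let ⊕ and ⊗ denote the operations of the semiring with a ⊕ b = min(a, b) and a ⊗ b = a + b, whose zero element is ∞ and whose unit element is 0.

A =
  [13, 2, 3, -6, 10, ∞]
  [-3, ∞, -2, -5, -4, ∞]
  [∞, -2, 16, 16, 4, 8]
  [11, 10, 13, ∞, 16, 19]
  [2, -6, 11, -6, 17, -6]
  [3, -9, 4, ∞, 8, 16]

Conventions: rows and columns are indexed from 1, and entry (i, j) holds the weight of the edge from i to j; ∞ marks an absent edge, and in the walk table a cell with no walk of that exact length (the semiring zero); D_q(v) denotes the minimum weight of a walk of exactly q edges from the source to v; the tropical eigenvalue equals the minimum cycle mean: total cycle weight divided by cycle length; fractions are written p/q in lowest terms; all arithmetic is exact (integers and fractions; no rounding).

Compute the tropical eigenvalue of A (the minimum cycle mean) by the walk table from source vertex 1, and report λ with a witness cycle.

q=0: [0, ∞, ∞, ∞, ∞, ∞]
q=1: [13, 2, 3, -6, 10, ∞]
q=2: [-1, 1, 0, -3, -2, 4]
q=3: [-2, -8, -1, -8, -3, -8]
q=4: [-11, -17, -10, -13, -12, -9]
q=5: [-20, -18, -19, -22, -21, -18]
q=6: [-21, -27, -20, -27, -22, -27]
Optimal cycle mean attained by: cycle 2->5->6->2, total (-4) + (-6) + (-9), length 3.
Answer: λ = -19/3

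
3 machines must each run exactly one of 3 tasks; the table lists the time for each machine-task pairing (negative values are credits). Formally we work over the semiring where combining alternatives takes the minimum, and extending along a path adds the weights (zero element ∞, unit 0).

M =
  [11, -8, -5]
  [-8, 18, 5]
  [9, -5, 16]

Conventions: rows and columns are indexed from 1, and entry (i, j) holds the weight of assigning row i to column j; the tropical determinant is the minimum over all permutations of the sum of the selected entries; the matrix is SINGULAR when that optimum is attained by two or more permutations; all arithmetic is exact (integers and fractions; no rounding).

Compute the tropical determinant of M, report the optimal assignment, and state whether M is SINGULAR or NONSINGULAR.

σ = (1, 2, 3): 11 + 18 + 16 = 45
σ = (1, 3, 2): 11 + 5 + (-5) = 11
σ = (2, 1, 3): (-8) + (-8) + 16 = 0
σ = (2, 3, 1): (-8) + 5 + 9 = 6
σ = (3, 1, 2): (-5) + (-8) + (-5) = -18
σ = (3, 2, 1): (-5) + 18 + 9 = 22
Optimal value attained by: σ = (3, 1, 2).
Answer: det⊕(M) = -18; verdict: NONSINGULAR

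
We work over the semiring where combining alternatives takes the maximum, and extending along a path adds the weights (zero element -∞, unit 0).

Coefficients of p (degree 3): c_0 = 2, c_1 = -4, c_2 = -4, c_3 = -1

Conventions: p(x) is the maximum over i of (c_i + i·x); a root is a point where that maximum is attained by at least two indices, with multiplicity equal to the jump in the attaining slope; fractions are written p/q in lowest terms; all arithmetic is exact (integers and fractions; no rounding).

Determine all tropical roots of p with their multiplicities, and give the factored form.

hull edge (i=0, c=2) to (i=3, c=-1): slope -1, span 3
Factored form: p(x) = -1 ⊗ (x ⊕ 1) ⊗ (x ⊕ 1) ⊗ (x ⊕ 1)
Answer: roots = 1 (mult 3)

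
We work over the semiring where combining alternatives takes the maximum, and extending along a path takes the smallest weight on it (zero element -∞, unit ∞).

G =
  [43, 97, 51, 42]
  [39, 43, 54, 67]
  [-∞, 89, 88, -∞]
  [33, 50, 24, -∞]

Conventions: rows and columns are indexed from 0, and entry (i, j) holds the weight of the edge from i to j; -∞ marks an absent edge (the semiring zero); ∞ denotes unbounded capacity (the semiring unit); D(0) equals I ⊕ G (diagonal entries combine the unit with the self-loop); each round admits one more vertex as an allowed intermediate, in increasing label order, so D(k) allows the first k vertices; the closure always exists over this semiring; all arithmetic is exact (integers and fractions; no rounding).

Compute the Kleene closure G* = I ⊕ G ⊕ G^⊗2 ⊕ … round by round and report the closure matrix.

D(0):
  [∞, 97, 51, 42]
  [39, ∞, 54, 67]
  [-∞, 89, ∞, -∞]
  [33, 50, 24, ∞]
D(1):
  [∞, 97, 51, 42]
  [39, ∞, 54, 67]
  [-∞, 89, ∞, -∞]
  [33, 50, 33, ∞]
D(2):
  [∞, 97, 54, 67]
  [39, ∞, 54, 67]
  [39, 89, ∞, 67]
  [39, 50, 50, ∞]
D(3):
  [∞, 97, 54, 67]
  [39, ∞, 54, 67]
  [39, 89, ∞, 67]
  [39, 50, 50, ∞]
D(4):
  [∞, 97, 54, 67]
  [39, ∞, 54, 67]
  [39, 89, ∞, 67]
  [39, 50, 50, ∞]
Answer: G* = [[∞, 97, 54, 67], [39, ∞, 54, 67], [39, 89, ∞, 67], [39, 50, 50, ∞]]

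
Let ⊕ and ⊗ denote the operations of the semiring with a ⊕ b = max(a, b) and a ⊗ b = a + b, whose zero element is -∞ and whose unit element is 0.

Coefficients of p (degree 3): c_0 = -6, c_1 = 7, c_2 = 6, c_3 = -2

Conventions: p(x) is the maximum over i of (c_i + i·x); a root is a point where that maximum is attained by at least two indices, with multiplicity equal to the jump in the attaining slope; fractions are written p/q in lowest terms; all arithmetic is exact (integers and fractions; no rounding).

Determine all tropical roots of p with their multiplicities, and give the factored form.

hull edge (i=0, c=-6) to (i=1, c=7): slope 13, span 1
hull edge (i=1, c=7) to (i=2, c=6): slope -1, span 1
hull edge (i=2, c=6) to (i=3, c=-2): slope -8, span 1
Factored form: p(x) = -2 ⊗ (x ⊕ (-13)) ⊗ (x ⊕ 1) ⊗ (x ⊕ 8)
Answer: roots = -13 (mult 1), 1 (mult 1), 8 (mult 1)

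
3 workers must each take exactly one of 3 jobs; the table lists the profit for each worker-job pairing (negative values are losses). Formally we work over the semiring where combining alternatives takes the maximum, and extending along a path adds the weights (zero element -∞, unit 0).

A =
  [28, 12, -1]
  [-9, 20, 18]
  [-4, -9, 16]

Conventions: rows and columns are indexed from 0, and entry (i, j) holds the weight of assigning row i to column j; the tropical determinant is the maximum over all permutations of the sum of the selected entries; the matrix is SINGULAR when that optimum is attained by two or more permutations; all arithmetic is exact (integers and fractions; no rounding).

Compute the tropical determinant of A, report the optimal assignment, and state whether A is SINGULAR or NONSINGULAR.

σ = (0, 1, 2): 28 + 20 + 16 = 64
σ = (0, 2, 1): 28 + 18 + (-9) = 37
σ = (1, 0, 2): 12 + (-9) + 16 = 19
σ = (1, 2, 0): 12 + 18 + (-4) = 26
σ = (2, 0, 1): (-1) + (-9) + (-9) = -19
σ = (2, 1, 0): (-1) + 20 + (-4) = 15
Optimal value attained by: σ = (0, 1, 2).
Answer: det⊕(A) = 64; verdict: NONSINGULAR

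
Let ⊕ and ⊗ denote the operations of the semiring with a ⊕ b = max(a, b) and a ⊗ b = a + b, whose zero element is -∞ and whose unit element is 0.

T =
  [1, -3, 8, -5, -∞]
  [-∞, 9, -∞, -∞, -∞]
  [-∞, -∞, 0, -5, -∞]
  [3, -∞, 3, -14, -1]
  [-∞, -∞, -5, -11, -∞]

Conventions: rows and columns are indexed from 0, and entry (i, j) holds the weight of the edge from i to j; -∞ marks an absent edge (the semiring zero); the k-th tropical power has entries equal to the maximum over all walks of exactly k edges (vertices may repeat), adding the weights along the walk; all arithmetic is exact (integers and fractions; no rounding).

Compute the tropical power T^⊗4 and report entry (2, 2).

T^⊗2:
  [2, 6, 9, 3, -6]
  [-∞, 18, -∞, -∞, -∞]
  [-2, -∞, 0, -5, -6]
  [4, 0, 11, -2, -15]
  [-8, -∞, -5, -10, -12]
T^⊗3:
  [6, 15, 10, 4, 2]
  [-∞, 27, -∞, -∞, -∞]
  [-1, -5, 6, -5, -6]
  [5, 9, 12, 6, -3]
  [-7, -11, 0, -10, -11]
T^⊗4:
  [7, 24, 14, 5, 3]
  [-∞, 36, -∞, -∞, -∞]
  [0, 4, 7, 1, -6]
  [9, 18, 13, 7, 5]
  [-6, -2, 1, -5, -11]
Key observation: the optimum is the walk 2->3->0->0->2, with weight (-5) + 3 + 1 + 8 = 7.
Optimal value attained by: walk 2->3->0->0->2.
Answer: (T^⊗4)[2][2] = 7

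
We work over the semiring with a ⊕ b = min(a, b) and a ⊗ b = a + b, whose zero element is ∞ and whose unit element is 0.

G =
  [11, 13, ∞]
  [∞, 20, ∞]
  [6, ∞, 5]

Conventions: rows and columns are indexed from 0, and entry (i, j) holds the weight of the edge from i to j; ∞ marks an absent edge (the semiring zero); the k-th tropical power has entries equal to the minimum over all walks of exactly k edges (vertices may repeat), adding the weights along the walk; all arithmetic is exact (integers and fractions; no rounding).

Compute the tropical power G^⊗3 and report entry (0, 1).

G^⊗2:
  [22, 24, ∞]
  [∞, 40, ∞]
  [11, 19, 10]
G^⊗3:
  [33, 35, ∞]
  [∞, 60, ∞]
  [16, 24, 15]
Key observation: the optimum is the walk 0->0->0->1, with weight 11 + 11 + 13 = 35.
Optimal value attained by: walk 0->0->0->1.
Answer: (G^⊗3)[0][1] = 35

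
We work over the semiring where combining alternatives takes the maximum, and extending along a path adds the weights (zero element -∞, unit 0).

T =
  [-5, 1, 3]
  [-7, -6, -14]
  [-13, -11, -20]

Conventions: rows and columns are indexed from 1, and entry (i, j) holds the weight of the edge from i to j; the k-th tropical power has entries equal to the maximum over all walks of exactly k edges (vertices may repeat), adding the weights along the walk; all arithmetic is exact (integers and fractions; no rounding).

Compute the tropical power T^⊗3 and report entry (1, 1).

T^⊗2:
  [-6, -4, -2]
  [-12, -6, -4]
  [-18, -12, -10]
T^⊗3:
  [-11, -5, -3]
  [-13, -11, -9]
  [-19, -17, -15]
Key observation: the optimum is the walk 1->1->2->1, with weight (-5) + 1 + (-7) = -11.
Optimal value attained by: walk 1->1->2->1.
Answer: (T^⊗3)[1][1] = -11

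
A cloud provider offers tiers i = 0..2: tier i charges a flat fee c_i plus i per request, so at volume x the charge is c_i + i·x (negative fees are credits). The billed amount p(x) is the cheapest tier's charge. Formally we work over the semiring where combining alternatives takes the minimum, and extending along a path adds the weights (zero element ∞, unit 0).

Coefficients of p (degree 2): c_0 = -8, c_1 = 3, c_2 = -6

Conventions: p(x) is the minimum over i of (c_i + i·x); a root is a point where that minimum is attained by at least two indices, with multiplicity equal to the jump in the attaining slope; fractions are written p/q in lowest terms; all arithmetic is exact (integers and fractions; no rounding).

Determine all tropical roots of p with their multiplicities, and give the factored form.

hull edge (i=0, c=-8) to (i=2, c=-6): slope 1, span 2
Factored form: p(x) = -6 ⊗ (x ⊕ (-1)) ⊗ (x ⊕ (-1))
Answer: roots = -1 (mult 2)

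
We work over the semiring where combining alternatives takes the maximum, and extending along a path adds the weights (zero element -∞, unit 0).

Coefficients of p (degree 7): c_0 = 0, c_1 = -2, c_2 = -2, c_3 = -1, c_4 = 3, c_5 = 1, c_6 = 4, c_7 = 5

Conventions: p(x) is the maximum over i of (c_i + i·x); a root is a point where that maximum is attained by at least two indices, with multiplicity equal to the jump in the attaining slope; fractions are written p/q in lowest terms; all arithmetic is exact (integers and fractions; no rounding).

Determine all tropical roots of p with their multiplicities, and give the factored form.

hull edge (i=0, c=0) to (i=4, c=3): slope 3/4, span 4
hull edge (i=4, c=3) to (i=7, c=5): slope 2/3, span 3
Factored form: p(x) = 5 ⊗ (x ⊕ (-3/4)) ⊗ (x ⊕ (-3/4)) ⊗ (x ⊕ (-3/4)) ⊗ (x ⊕ (-3/4)) ⊗ (x ⊕ (-2/3)) ⊗ (x ⊕ (-2/3)) ⊗ (x ⊕ (-2/3))
Answer: roots = -3/4 (mult 4), -2/3 (mult 3)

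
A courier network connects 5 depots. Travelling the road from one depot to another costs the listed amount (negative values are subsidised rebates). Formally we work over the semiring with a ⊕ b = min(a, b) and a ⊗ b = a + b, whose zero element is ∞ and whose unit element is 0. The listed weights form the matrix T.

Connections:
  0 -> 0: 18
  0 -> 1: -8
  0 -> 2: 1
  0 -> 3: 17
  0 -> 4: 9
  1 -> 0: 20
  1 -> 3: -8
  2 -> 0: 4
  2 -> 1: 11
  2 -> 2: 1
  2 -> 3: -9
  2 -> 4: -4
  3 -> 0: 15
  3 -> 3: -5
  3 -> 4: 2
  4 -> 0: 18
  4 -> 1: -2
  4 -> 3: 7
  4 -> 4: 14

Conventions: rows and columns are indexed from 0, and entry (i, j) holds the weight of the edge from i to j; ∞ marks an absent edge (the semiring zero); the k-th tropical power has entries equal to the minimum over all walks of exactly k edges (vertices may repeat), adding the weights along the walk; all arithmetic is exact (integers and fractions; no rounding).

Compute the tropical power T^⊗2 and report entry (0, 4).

T^⊗2:
  [5, 7, 2, -16, -3]
  [7, 12, 21, -13, -6]
  [5, -6, 2, -14, -7]
  [10, 0, 16, -10, -3]
  [18, 10, 19, -10, 9]
Key observation: the optimum is the walk 0->2->4, with weight 1 + (-4) = -3.
Optimal value attained by: walk 0->2->4.
Answer: (T^⊗2)[0][4] = -3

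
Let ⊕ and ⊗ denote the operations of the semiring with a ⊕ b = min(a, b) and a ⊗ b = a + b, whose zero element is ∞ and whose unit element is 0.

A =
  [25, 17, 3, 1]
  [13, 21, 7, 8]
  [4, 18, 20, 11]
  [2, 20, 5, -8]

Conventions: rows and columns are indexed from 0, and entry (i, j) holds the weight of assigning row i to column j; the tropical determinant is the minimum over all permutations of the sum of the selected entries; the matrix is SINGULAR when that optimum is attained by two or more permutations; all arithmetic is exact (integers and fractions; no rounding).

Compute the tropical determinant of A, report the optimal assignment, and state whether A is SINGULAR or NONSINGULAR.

σ = (0, 1, 2, 3): 25 + 21 + 20 + (-8) = 58
σ = (0, 1, 3, 2): 25 + 21 + 11 + 5 = 62
σ = (0, 2, 1, 3): 25 + 7 + 18 + (-8) = 42
σ = (0, 2, 3, 1): 25 + 7 + 11 + 20 = 63
σ = (0, 3, 1, 2): 25 + 8 + 18 + 5 = 56
σ = (0, 3, 2, 1): 25 + 8 + 20 + 20 = 73
σ = (1, 0, 2, 3): 17 + 13 + 20 + (-8) = 42
σ = (1, 0, 3, 2): 17 + 13 + 11 + 5 = 46
σ = (1, 2, 0, 3): 17 + 7 + 4 + (-8) = 20
σ = (1, 2, 3, 0): 17 + 7 + 11 + 2 = 37
σ = (1, 3, 0, 2): 17 + 8 + 4 + 5 = 34
σ = (1, 3, 2, 0): 17 + 8 + 20 + 2 = 47
σ = (2, 0, 1, 3): 3 + 13 + 18 + (-8) = 26
σ = (2, 0, 3, 1): 3 + 13 + 11 + 20 = 47
σ = (2, 1, 0, 3): 3 + 21 + 4 + (-8) = 20
σ = (2, 1, 3, 0): 3 + 21 + 11 + 2 = 37
σ = (2, 3, 0, 1): 3 + 8 + 4 + 20 = 35
σ = (2, 3, 1, 0): 3 + 8 + 18 + 2 = 31
σ = (3, 0, 1, 2): 1 + 13 + 18 + 5 = 37
σ = (3, 0, 2, 1): 1 + 13 + 20 + 20 = 54
σ = (3, 1, 0, 2): 1 + 21 + 4 + 5 = 31
σ = (3, 1, 2, 0): 1 + 21 + 20 + 2 = 44
σ = (3, 2, 0, 1): 1 + 7 + 4 + 20 = 32
σ = (3, 2, 1, 0): 1 + 7 + 18 + 2 = 28
Optimal value attained by: σ = (1, 2, 0, 3).
Answer: det⊕(A) = 20; verdict: SINGULAR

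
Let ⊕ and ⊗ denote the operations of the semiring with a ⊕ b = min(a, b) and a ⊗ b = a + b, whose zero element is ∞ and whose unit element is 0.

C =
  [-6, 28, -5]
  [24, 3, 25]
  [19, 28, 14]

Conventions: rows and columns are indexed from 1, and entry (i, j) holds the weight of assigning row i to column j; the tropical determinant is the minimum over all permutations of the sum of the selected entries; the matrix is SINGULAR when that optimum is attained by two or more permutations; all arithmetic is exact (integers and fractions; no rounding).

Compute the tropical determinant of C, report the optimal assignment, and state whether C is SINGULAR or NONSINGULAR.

σ = (1, 2, 3): (-6) + 3 + 14 = 11
σ = (1, 3, 2): (-6) + 25 + 28 = 47
σ = (2, 1, 3): 28 + 24 + 14 = 66
σ = (2, 3, 1): 28 + 25 + 19 = 72
σ = (3, 1, 2): (-5) + 24 + 28 = 47
σ = (3, 2, 1): (-5) + 3 + 19 = 17
Optimal value attained by: σ = (1, 2, 3).
Answer: det⊕(C) = 11; verdict: NONSINGULAR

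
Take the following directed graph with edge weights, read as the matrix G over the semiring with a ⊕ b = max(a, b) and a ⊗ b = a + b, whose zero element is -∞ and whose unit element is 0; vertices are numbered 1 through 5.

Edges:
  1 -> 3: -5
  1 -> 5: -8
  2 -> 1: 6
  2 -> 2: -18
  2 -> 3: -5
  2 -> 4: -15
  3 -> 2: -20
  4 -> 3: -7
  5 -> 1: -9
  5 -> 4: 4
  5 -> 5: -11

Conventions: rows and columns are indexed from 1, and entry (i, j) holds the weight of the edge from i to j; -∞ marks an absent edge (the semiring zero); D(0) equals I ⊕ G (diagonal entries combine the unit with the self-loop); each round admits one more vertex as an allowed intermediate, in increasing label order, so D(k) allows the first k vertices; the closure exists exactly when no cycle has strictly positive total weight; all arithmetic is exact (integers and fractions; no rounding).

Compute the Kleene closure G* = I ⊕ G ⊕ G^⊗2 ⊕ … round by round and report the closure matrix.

D(0):
  [0, -∞, -5, -∞, -8]
  [6, 0, -5, -15, -∞]
  [-∞, -20, 0, -∞, -∞]
  [-∞, -∞, -7, 0, -∞]
  [-9, -∞, -∞, 4, 0]
D(1):
  [0, -∞, -5, -∞, -8]
  [6, 0, 1, -15, -2]
  [-∞, -20, 0, -∞, -∞]
  [-∞, -∞, -7, 0, -∞]
  [-9, -∞, -14, 4, 0]
D(2):
  [0, -∞, -5, -∞, -8]
  [6, 0, 1, -15, -2]
  [-14, -20, 0, -35, -22]
  [-∞, -∞, -7, 0, -∞]
  [-9, -∞, -14, 4, 0]
D(3):
  [0, -25, -5, -40, -8]
  [6, 0, 1, -15, -2]
  [-14, -20, 0, -35, -22]
  [-21, -27, -7, 0, -29]
  [-9, -34, -14, 4, 0]
D(4):
  [0, -25, -5, -40, -8]
  [6, 0, 1, -15, -2]
  [-14, -20, 0, -35, -22]
  [-21, -27, -7, 0, -29]
  [-9, -23, -3, 4, 0]
D(5):
  [0, -25, -5, -4, -8]
  [6, 0, 1, 2, -2]
  [-14, -20, 0, -18, -22]
  [-21, -27, -7, 0, -29]
  [-9, -23, -3, 4, 0]
Answer: G* = [[0, -25, -5, -4, -8], [6, 0, 1, 2, -2], [-14, -20, 0, -18, -22], [-21, -27, -7, 0, -29], [-9, -23, -3, 4, 0]]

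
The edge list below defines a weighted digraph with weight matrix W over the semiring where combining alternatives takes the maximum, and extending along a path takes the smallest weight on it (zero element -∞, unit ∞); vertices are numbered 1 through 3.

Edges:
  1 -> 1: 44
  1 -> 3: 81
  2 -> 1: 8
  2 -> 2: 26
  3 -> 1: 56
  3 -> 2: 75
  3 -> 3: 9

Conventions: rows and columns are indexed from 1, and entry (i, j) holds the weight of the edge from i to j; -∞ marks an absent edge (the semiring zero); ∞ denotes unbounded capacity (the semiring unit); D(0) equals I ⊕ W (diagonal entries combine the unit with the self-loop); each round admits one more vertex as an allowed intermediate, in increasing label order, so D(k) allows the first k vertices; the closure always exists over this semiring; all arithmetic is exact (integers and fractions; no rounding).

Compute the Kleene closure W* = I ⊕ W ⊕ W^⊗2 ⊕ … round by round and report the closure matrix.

D(0):
  [∞, -∞, 81]
  [8, ∞, -∞]
  [56, 75, ∞]
D(1):
  [∞, -∞, 81]
  [8, ∞, 8]
  [56, 75, ∞]
D(2):
  [∞, -∞, 81]
  [8, ∞, 8]
  [56, 75, ∞]
D(3):
  [∞, 75, 81]
  [8, ∞, 8]
  [56, 75, ∞]
Answer: W* = [[∞, 75, 81], [8, ∞, 8], [56, 75, ∞]]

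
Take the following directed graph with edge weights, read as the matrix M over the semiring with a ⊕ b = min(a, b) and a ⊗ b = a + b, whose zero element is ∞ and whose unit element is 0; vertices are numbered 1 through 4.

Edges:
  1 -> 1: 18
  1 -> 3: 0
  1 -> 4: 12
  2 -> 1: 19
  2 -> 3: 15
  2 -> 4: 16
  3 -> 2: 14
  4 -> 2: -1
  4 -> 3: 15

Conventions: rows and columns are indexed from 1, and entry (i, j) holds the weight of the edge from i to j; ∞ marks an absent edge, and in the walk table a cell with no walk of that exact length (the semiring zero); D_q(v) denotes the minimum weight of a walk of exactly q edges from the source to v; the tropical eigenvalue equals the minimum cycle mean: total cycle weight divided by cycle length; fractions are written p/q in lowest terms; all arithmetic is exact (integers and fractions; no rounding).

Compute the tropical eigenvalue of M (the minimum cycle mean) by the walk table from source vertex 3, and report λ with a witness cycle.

q=0: [∞, ∞, 0, ∞]
q=1: [∞, 14, ∞, ∞]
q=2: [33, ∞, 29, 30]
q=3: [51, 29, 33, 45]
q=4: [48, 44, 44, 45]
Optimal cycle mean attained by: cycle 2->4->2, total 16 + (-1), length 2.
Answer: λ = 15/2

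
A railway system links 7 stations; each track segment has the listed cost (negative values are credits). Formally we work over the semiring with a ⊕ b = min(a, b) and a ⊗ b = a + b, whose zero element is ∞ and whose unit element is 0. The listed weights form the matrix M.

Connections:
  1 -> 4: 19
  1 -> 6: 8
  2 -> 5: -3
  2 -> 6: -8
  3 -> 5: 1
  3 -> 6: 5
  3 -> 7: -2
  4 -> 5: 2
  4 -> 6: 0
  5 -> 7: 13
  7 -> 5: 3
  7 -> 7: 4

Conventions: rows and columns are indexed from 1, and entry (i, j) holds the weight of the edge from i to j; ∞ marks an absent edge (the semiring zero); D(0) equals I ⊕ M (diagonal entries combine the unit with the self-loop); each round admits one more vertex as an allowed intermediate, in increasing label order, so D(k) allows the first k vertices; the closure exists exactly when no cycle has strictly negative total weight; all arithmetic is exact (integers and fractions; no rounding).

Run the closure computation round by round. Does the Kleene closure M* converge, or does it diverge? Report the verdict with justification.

D(0):
  [0, ∞, ∞, 19, ∞, 8, ∞]
  [∞, 0, ∞, ∞, -3, -8, ∞]
  [∞, ∞, 0, ∞, 1, 5, -2]
  [∞, ∞, ∞, 0, 2, 0, ∞]
  [∞, ∞, ∞, ∞, 0, ∞, 13]
  [∞, ∞, ∞, ∞, ∞, 0, ∞]
  [∞, ∞, ∞, ∞, 3, ∞, 0]
D(1):
  [0, ∞, ∞, 19, ∞, 8, ∞]
  [∞, 0, ∞, ∞, -3, -8, ∞]
  [∞, ∞, 0, ∞, 1, 5, -2]
  [∞, ∞, ∞, 0, 2, 0, ∞]
  [∞, ∞, ∞, ∞, 0, ∞, 13]
  [∞, ∞, ∞, ∞, ∞, 0, ∞]
  [∞, ∞, ∞, ∞, 3, ∞, 0]
D(2):
  [0, ∞, ∞, 19, ∞, 8, ∞]
  [∞, 0, ∞, ∞, -3, -8, ∞]
  [∞, ∞, 0, ∞, 1, 5, -2]
  [∞, ∞, ∞, 0, 2, 0, ∞]
  [∞, ∞, ∞, ∞, 0, ∞, 13]
  [∞, ∞, ∞, ∞, ∞, 0, ∞]
  [∞, ∞, ∞, ∞, 3, ∞, 0]
D(3):
  [0, ∞, ∞, 19, ∞, 8, ∞]
  [∞, 0, ∞, ∞, -3, -8, ∞]
  [∞, ∞, 0, ∞, 1, 5, -2]
  [∞, ∞, ∞, 0, 2, 0, ∞]
  [∞, ∞, ∞, ∞, 0, ∞, 13]
  [∞, ∞, ∞, ∞, ∞, 0, ∞]
  [∞, ∞, ∞, ∞, 3, ∞, 0]
D(4):
  [0, ∞, ∞, 19, 21, 8, ∞]
  [∞, 0, ∞, ∞, -3, -8, ∞]
  [∞, ∞, 0, ∞, 1, 5, -2]
  [∞, ∞, ∞, 0, 2, 0, ∞]
  [∞, ∞, ∞, ∞, 0, ∞, 13]
  [∞, ∞, ∞, ∞, ∞, 0, ∞]
  [∞, ∞, ∞, ∞, 3, ∞, 0]
D(5):
  [0, ∞, ∞, 19, 21, 8, 34]
  [∞, 0, ∞, ∞, -3, -8, 10]
  [∞, ∞, 0, ∞, 1, 5, -2]
  [∞, ∞, ∞, 0, 2, 0, 15]
  [∞, ∞, ∞, ∞, 0, ∞, 13]
  [∞, ∞, ∞, ∞, ∞, 0, ∞]
  [∞, ∞, ∞, ∞, 3, ∞, 0]
D(6):
  [0, ∞, ∞, 19, 21, 8, 34]
  [∞, 0, ∞, ∞, -3, -8, 10]
  [∞, ∞, 0, ∞, 1, 5, -2]
  [∞, ∞, ∞, 0, 2, 0, 15]
  [∞, ∞, ∞, ∞, 0, ∞, 13]
  [∞, ∞, ∞, ∞, ∞, 0, ∞]
  [∞, ∞, ∞, ∞, 3, ∞, 0]
D(7):
  [0, ∞, ∞, 19, 21, 8, 34]
  [∞, 0, ∞, ∞, -3, -8, 10]
  [∞, ∞, 0, ∞, 1, 5, -2]
  [∞, ∞, ∞, 0, 2, 0, 15]
  [∞, ∞, ∞, ∞, 0, ∞, 13]
  [∞, ∞, ∞, ∞, ∞, 0, ∞]
  [∞, ∞, ∞, ∞, 3, ∞, 0]
Key observation: every diagonal entry stays at the unit through all rounds, so no improving cycle exists.
Answer: CONVERGES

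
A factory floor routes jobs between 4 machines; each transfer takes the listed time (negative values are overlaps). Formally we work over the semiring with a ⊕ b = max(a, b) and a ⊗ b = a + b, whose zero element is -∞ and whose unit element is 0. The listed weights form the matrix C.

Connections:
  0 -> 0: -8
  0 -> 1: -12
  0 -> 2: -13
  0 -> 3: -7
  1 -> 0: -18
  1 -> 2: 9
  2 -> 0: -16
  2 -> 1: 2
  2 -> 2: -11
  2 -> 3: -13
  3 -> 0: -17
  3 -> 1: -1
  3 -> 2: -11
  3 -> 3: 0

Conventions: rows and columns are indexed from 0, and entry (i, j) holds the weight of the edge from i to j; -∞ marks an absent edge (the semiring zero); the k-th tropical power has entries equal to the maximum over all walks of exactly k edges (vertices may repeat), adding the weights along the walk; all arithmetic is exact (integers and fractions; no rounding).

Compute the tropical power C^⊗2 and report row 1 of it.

C^⊗2:
  [-16, -8, -3, -7]
  [-7, 11, -2, -4]
  [-16, -9, 11, -13]
  [-17, -1, 8, 0]
Answer: row 1 of C^⊗2 = [-7, 11, -2, -4]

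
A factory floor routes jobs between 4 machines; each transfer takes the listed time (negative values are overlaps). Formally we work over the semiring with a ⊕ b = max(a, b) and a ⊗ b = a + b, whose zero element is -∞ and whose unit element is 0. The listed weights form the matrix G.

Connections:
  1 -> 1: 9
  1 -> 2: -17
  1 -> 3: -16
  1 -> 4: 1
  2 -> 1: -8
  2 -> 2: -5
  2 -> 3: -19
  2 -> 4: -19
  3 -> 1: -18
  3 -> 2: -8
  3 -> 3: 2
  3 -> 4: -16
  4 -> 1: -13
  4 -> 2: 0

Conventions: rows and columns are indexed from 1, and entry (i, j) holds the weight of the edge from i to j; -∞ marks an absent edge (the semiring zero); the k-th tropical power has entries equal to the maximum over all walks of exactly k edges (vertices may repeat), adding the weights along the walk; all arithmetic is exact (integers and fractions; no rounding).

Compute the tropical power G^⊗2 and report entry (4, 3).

G^⊗2:
  [18, 1, -7, 10]
  [1, -10, -17, -7]
  [-9, -6, 4, -14]
  [-4, -5, -19, -12]
Key observation: the optimum is the walk 4->2->3, with weight 0 + (-19) = -19.
Optimal value attained by: walk 4->2->3.
Answer: (G^⊗2)[4][3] = -19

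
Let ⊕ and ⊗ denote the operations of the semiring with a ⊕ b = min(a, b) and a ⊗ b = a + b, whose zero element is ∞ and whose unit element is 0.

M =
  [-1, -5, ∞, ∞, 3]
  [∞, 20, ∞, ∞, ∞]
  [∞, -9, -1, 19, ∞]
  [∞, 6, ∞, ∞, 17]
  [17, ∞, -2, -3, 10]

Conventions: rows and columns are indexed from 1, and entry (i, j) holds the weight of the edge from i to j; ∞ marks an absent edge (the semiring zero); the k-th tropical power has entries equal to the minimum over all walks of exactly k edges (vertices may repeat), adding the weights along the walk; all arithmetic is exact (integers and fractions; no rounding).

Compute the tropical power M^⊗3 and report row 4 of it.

M^⊗2:
  [-2, -6, 1, 0, 2]
  [∞, 40, ∞, ∞, ∞]
  [∞, -10, -2, 18, 36]
  [34, 26, 15, 14, 27]
  [16, -11, -3, 7, 14]
M^⊗3:
  [-3, -8, 0, -1, 1]
  [∞, 60, ∞, ∞, ∞]
  [53, -11, -3, 17, 35]
  [33, 6, 14, 24, 31]
  [15, -12, -4, 11, 19]
Answer: row 4 of M^⊗3 = [33, 6, 14, 24, 31]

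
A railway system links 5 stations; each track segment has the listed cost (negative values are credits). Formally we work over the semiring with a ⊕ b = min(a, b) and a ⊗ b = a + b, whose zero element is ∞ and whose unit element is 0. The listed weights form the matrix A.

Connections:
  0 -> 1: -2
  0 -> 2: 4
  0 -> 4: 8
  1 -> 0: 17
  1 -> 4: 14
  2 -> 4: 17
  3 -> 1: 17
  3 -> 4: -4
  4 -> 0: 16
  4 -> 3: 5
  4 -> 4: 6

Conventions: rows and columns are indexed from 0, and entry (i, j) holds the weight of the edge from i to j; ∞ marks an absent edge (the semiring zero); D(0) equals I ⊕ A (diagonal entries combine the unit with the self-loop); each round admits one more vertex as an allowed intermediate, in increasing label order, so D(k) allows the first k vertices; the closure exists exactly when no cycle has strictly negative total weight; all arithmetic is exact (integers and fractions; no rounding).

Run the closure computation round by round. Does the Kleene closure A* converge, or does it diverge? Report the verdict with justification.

D(0):
  [0, -2, 4, ∞, 8]
  [17, 0, ∞, ∞, 14]
  [∞, ∞, 0, ∞, 17]
  [∞, 17, ∞, 0, -4]
  [16, ∞, ∞, 5, 0]
D(1):
  [0, -2, 4, ∞, 8]
  [17, 0, 21, ∞, 14]
  [∞, ∞, 0, ∞, 17]
  [∞, 17, ∞, 0, -4]
  [16, 14, 20, 5, 0]
D(2):
  [0, -2, 4, ∞, 8]
  [17, 0, 21, ∞, 14]
  [∞, ∞, 0, ∞, 17]
  [34, 17, 38, 0, -4]
  [16, 14, 20, 5, 0]
D(3):
  [0, -2, 4, ∞, 8]
  [17, 0, 21, ∞, 14]
  [∞, ∞, 0, ∞, 17]
  [34, 17, 38, 0, -4]
  [16, 14, 20, 5, 0]
D(4):
  [0, -2, 4, ∞, 8]
  [17, 0, 21, ∞, 14]
  [∞, ∞, 0, ∞, 17]
  [34, 17, 38, 0, -4]
  [16, 14, 20, 5, 0]
D(5):
  [0, -2, 4, 13, 8]
  [17, 0, 21, 19, 14]
  [33, 31, 0, 22, 17]
  [12, 10, 16, 0, -4]
  [16, 14, 20, 5, 0]
Key observation: every diagonal entry stays at the unit through all rounds, so no improving cycle exists.
Answer: CONVERGES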